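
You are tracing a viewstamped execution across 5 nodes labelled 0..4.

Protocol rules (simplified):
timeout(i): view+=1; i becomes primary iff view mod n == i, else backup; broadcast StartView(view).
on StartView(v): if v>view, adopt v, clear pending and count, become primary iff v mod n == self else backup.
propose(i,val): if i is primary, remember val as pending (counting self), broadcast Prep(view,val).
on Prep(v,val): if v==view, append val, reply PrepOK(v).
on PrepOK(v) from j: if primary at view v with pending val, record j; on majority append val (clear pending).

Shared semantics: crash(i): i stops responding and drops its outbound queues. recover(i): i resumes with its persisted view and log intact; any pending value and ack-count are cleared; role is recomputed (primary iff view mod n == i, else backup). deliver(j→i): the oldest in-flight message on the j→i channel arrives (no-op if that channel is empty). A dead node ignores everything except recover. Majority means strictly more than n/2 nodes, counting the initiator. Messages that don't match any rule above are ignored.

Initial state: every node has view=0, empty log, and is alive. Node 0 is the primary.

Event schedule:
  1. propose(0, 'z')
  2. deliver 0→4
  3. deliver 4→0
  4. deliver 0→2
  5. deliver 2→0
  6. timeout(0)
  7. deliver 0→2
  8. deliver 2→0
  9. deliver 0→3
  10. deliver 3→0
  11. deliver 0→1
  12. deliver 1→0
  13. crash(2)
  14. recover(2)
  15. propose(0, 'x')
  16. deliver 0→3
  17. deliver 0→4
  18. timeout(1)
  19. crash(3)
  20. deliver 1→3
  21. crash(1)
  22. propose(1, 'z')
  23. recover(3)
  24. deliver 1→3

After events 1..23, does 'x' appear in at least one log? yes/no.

no

e1 propose(0,'z'): ·
e2 deliver 0→4: 4[back,v=0,z]
e3 deliver 4→0: ·
e4 deliver 0→2: 2[back,v=0,z]
e5 deliver 2→0: 0[prim,v=0,z]
e6 timeout(0): 0[back,v=1,z]
e7 deliver 0→2: 2[back,v=1,z]
e8 deliver 2→0: ·
e9 deliver 0→3: 3[back,v=0,z]
e10 deliver 3→0: ·
e11 deliver 0→1: 1[back,v=0,z]
e12 deliver 1→0: ·
e13 crash(2): 2[✗back,v=1,z]
e14 recover(2): 2[back,v=1,z]
e15 propose(0,'x'): ·
e16 deliver 0→3: 3[back,v=1,z]
e17 deliver 0→4: 4[back,v=1,z]
e18 timeout(1): 1[prim,v=1,z]
e19 crash(3): 3[✗back,v=1,z]
e20 deliver 1→3: ·
e21 crash(1): 1[✗prim,v=1,z]
e22 propose(1,'z'): ·
e23 recover(3): 3[back,v=1,z]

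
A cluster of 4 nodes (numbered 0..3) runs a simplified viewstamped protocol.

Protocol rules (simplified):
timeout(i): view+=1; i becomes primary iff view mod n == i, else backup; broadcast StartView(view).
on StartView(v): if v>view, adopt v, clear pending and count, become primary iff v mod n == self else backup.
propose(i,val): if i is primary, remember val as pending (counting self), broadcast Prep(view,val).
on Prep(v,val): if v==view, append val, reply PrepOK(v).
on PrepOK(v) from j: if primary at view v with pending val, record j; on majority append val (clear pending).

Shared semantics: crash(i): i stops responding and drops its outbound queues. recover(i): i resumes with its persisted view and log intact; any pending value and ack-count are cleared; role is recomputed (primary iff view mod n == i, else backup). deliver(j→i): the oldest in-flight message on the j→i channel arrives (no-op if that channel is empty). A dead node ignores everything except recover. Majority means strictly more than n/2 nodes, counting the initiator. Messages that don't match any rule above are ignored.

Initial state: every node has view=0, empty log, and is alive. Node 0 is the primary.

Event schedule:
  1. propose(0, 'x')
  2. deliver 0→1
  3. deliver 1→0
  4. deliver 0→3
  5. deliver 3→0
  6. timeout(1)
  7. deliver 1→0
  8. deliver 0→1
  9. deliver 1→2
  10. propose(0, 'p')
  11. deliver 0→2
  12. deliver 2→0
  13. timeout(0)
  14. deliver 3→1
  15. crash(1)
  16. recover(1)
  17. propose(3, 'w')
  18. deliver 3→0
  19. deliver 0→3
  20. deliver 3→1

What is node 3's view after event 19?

2

step 1 propose(0,'x'): —
step 2 deliver 0→1: 1={back,v=0,log=x}
step 3 deliver 1→0: —
step 4 deliver 0→3: 3={back,v=0,log=x}
step 5 deliver 3→0: 0={prim,v=0,log=x}
step 6 timeout(1): 1={prim,v=1,log=x}
step 7 deliver 1→0: 0={back,v=1,log=x}
step 8 deliver 0→1: —
step 9 deliver 1→2: 2={back,v=1,log=-}
step 10 propose(0,'p'): —
step 11 deliver 0→2: —
step 12 deliver 2→0: —
step 13 timeout(0): 0={back,v=2,log=x}
step 14 deliver 3→1: —
step 15 crash(1): 1={✗prim,v=1,log=x}
step 16 recover(1): 1={prim,v=1,log=x}
step 17 propose(3,'w'): —
step 18 deliver 3→0: —
step 19 deliver 0→3: 3={back,v=2,log=x}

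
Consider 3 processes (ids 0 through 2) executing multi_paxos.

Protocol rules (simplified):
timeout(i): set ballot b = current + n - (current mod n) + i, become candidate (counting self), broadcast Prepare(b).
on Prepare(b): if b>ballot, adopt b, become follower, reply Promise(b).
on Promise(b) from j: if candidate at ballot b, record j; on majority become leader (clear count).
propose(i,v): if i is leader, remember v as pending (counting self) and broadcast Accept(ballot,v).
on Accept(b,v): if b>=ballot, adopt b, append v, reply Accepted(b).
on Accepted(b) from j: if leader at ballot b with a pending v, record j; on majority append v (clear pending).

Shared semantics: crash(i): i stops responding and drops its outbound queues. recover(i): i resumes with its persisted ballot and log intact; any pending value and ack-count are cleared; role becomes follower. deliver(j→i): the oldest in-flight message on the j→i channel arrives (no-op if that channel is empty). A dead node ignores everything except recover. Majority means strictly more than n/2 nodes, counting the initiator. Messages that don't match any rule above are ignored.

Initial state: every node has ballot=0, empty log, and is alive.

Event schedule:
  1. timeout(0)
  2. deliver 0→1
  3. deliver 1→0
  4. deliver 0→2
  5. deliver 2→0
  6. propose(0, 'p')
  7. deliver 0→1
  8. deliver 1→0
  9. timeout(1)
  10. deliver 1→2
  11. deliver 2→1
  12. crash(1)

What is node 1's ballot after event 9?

after 1 — timeout(0): n0:cand/b3/[-]
after 2 — deliver 0→1: n1:foll/b3/[-]
after 3 — deliver 1→0: n0:lead/b3/[-]
after 4 — deliver 0→2: n2:foll/b3/[-]
after 5 — deliver 2→0: ·
after 6 — propose(0,'p'): ·
after 7 — deliver 0→1: n1:foll/b3/[p]
after 8 — deliver 1→0: n0:lead/b3/[p]
after 9 — timeout(1): n1:cand/b7/[p]

7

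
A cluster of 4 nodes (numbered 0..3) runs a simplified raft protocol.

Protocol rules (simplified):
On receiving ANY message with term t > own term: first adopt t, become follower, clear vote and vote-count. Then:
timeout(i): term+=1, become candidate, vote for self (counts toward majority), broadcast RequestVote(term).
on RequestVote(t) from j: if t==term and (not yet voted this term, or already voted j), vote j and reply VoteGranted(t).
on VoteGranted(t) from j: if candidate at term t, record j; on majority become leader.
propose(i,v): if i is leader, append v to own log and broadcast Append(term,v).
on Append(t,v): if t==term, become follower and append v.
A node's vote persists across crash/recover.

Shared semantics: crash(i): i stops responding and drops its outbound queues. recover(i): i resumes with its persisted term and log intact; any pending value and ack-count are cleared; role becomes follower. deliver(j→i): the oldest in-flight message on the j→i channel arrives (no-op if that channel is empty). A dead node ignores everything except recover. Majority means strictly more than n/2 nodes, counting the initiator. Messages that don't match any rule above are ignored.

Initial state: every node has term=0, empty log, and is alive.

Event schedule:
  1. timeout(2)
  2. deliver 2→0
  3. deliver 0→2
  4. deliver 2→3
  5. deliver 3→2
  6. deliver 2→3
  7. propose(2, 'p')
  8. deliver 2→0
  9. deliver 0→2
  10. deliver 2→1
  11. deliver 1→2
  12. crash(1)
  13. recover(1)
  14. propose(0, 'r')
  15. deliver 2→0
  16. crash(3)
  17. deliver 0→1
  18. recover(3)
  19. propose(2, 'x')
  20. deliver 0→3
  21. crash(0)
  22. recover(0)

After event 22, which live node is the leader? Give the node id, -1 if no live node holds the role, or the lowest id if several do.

after 1 — timeout(2): n2:cand/t1/[-]
after 2 — deliver 2→0: n0:foll/t1/[-]
after 3 — deliver 0→2: ·
after 4 — deliver 2→3: n3:foll/t1/[-]
after 5 — deliver 3→2: n2:lead/t1/[-]
after 6 — deliver 2→3: ·
after 7 — propose(2,'p'): n2:lead/t1/[p]
after 8 — deliver 2→0: n0:foll/t1/[p]
after 9 — deliver 0→2: ·
after 10 — deliver 2→1: n1:foll/t1/[-]
after 11 — deliver 1→2: ·
after 12 — crash(1): n1:✗foll/t1/[-]
after 13 — recover(1): n1:foll/t1/[-]
after 14 — propose(0,'r'): ·
after 15 — deliver 2→0: ·
after 16 — crash(3): n3:✗foll/t1/[-]
after 17 — deliver 0→1: ·
after 18 — recover(3): n3:foll/t1/[-]
after 19 — propose(2,'x'): n2:lead/t1/[p,x]
after 20 — deliver 0→3: ·
after 21 — crash(0): n0:✗foll/t1/[p]
after 22 — recover(0): n0:foll/t1/[p]

2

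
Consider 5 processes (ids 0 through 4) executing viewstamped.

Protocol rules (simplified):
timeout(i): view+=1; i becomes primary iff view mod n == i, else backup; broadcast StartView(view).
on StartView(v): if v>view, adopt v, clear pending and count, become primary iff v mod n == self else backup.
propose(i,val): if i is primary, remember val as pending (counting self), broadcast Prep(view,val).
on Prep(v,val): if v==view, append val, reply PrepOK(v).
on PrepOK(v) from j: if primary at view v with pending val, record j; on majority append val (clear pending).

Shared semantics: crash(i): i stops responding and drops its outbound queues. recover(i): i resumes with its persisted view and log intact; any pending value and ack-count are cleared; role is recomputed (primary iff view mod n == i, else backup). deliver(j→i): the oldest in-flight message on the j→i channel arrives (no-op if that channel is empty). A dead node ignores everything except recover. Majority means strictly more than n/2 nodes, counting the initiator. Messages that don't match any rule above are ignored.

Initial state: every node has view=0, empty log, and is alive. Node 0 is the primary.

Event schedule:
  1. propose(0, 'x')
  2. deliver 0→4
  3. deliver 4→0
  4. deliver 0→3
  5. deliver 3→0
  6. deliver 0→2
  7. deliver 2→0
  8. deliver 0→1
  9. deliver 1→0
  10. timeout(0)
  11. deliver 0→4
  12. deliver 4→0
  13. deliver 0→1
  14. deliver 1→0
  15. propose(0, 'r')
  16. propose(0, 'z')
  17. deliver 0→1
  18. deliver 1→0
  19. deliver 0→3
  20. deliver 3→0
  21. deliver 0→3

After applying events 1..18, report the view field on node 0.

step 1 propose(0,'x'): —
step 2 deliver 0→4: 4={back,v=0,log=x}
step 3 deliver 4→0: —
step 4 deliver 0→3: 3={back,v=0,log=x}
step 5 deliver 3→0: 0={prim,v=0,log=x}
step 6 deliver 0→2: 2={back,v=0,log=x}
step 7 deliver 2→0: —
step 8 deliver 0→1: 1={back,v=0,log=x}
step 9 deliver 1→0: —
step 10 timeout(0): 0={back,v=1,log=x}
step 11 deliver 0→4: 4={back,v=1,log=x}
step 12 deliver 4→0: —
step 13 deliver 0→1: 1={prim,v=1,log=x}
step 14 deliver 1→0: —
step 15 propose(0,'r'): —
step 16 propose(0,'z'): —
step 17 deliver 0→1: —
step 18 deliver 1→0: —

1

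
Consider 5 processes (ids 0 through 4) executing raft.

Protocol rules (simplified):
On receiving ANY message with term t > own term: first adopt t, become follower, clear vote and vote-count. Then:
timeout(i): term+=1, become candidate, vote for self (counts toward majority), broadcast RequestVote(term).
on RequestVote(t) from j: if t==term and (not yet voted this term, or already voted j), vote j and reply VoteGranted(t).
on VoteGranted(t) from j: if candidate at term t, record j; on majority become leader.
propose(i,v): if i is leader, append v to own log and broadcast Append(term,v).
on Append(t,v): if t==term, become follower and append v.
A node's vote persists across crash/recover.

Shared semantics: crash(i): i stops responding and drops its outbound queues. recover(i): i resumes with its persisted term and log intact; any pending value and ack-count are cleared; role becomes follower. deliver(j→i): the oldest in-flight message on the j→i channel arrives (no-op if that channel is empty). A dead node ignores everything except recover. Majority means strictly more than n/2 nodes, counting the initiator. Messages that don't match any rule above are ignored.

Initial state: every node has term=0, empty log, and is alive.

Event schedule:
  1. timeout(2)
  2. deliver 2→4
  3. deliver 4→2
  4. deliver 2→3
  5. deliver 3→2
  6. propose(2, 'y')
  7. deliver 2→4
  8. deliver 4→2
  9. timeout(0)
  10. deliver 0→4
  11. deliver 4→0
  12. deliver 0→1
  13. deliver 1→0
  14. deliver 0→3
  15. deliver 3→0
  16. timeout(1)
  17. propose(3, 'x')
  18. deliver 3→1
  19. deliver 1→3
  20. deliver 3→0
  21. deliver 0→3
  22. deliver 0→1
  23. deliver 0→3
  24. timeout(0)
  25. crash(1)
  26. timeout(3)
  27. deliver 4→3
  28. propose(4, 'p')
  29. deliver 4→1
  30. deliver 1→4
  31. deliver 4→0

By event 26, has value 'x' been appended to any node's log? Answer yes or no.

1. timeout(2):  <2:cand t1 ->
2. deliver 2→4:  <4:foll t1 ->
3. deliver 4→2:  nop
4. deliver 2→3:  <3:foll t1 ->
5. deliver 3→2:  <2:lead t1 ->
6. propose(2,'y'):  <2:lead t1 y>
7. deliver 2→4:  <4:foll t1 y>
8. deliver 4→2:  nop
9. timeout(0):  <0:cand t1 ->
10. deliver 0→4:  nop
11. deliver 4→0:  nop
12. deliver 0→1:  <1:foll t1 ->
13. deliver 1→0:  nop
14. deliver 0→3:  nop
15. deliver 3→0:  nop
16. timeout(1):  <1:cand t2 ->
17. propose(3,'x'):  nop
18. deliver 3→1:  nop
19. deliver 1→3:  <3:foll t2 ->
20. deliver 3→0:  nop
21. deliver 0→3:  nop
22. deliver 0→1:  nop
23. deliver 0→3:  nop
24. timeout(0):  <0:cand t2 ->
25. crash(1):  <1:✗cand t2 ->
26. timeout(3):  <3:cand t3 ->

no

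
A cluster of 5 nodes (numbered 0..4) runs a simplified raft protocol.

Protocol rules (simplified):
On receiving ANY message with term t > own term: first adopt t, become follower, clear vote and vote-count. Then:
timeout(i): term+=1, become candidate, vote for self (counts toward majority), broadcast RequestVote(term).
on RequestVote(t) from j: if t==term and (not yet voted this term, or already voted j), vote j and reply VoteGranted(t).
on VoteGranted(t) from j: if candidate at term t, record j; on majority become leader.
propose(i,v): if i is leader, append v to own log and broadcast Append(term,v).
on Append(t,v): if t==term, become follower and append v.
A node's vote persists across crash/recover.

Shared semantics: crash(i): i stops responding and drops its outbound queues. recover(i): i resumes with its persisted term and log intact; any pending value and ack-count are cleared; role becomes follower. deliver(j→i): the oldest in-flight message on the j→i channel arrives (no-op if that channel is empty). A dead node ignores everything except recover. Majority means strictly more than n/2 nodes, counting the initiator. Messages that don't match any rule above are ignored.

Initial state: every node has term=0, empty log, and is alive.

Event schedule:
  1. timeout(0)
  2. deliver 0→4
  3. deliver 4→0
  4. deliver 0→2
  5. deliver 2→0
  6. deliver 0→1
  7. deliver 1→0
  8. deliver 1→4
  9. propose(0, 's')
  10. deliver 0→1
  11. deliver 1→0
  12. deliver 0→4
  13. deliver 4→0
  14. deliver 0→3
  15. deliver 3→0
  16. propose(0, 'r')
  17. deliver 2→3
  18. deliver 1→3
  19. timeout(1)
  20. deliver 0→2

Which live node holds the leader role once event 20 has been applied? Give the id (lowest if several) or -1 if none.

1. timeout(0):  <0:cand t1 ->
2. deliver 0→4:  <4:foll t1 ->
3. deliver 4→0:  nop
4. deliver 0→2:  <2:foll t1 ->
5. deliver 2→0:  <0:lead t1 ->
6. deliver 0→1:  <1:foll t1 ->
7. deliver 1→0:  nop
8. deliver 1→4:  nop
9. propose(0,'s'):  <0:lead t1 s>
10. deliver 0→1:  <1:foll t1 s>
11. deliver 1→0:  nop
12. deliver 0→4:  <4:foll t1 s>
13. deliver 4→0:  nop
14. deliver 0→3:  <3:foll t1 ->
15. deliver 3→0:  nop
16. propose(0,'r'):  <0:lead t1 s,r>
17. deliver 2→3:  nop
18. deliver 1→3:  nop
19. timeout(1):  <1:cand t2 s>
20. deliver 0→2:  <2:foll t1 s>

0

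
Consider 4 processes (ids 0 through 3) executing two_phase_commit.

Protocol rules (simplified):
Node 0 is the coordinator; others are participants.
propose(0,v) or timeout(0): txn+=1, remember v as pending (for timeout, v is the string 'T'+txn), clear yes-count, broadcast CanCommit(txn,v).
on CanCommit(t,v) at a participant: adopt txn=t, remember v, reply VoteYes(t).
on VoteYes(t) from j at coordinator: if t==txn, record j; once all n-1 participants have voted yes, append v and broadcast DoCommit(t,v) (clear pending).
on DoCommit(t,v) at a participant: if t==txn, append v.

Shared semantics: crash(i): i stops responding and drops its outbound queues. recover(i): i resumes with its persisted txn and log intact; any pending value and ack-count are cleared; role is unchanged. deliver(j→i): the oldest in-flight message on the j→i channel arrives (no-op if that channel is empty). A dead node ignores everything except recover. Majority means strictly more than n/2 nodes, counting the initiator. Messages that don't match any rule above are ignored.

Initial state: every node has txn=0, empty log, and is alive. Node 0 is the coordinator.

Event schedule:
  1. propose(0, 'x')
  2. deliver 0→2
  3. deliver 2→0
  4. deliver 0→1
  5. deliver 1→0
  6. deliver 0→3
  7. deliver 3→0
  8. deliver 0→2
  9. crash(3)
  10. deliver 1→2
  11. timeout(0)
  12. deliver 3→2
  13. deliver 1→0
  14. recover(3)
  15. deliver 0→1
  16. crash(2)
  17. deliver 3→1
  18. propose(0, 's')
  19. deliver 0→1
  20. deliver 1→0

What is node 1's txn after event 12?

step 1 propose(0,'x'): 0={coor,t=1,log=-}
step 2 deliver 0→2: 2={part,t=1,log=-}
step 3 deliver 2→0: —
step 4 deliver 0→1: 1={part,t=1,log=-}
step 5 deliver 1→0: —
step 6 deliver 0→3: 3={part,t=1,log=-}
step 7 deliver 3→0: 0={coor,t=1,log=x}
step 8 deliver 0→2: 2={part,t=1,log=x}
step 9 crash(3): 3={✗part,t=1,log=-}
step 10 deliver 1→2: —
step 11 timeout(0): 0={coor,t=2,log=x}
step 12 deliver 3→2: —

1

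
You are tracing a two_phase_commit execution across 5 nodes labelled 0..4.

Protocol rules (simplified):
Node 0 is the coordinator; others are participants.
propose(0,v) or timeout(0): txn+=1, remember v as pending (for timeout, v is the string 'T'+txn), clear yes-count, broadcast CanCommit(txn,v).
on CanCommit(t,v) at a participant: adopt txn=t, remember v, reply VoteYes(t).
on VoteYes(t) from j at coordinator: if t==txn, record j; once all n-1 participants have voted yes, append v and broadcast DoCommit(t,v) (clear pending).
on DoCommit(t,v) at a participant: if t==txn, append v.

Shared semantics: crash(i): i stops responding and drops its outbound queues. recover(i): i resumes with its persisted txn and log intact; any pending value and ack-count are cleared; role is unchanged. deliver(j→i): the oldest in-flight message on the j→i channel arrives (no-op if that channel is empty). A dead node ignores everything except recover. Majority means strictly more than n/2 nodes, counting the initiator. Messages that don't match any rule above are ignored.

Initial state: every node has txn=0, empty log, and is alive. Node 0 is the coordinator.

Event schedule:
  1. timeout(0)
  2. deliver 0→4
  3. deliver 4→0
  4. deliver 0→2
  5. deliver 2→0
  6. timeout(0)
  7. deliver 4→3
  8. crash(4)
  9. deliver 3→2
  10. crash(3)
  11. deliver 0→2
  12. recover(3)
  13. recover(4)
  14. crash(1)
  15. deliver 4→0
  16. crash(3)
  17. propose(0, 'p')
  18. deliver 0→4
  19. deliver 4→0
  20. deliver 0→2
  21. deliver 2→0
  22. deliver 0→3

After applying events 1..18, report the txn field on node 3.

after 1 — timeout(0): n0:coor/t1/[-]
after 2 — deliver 0→4: n4:part/t1/[-]
after 3 — deliver 4→0: ·
after 4 — deliver 0→2: n2:part/t1/[-]
after 5 — deliver 2→0: ·
after 6 — timeout(0): n0:coor/t2/[-]
after 7 — deliver 4→3: ·
after 8 — crash(4): n4:✗part/t1/[-]
after 9 — deliver 3→2: ·
after 10 — crash(3): n3:✗part/t0/[-]
after 11 — deliver 0→2: n2:part/t2/[-]
after 12 — recover(3): n3:part/t0/[-]
after 13 — recover(4): n4:part/t1/[-]
after 14 — crash(1): n1:✗part/t0/[-]
after 15 — deliver 4→0: ·
after 16 — crash(3): n3:✗part/t0/[-]
after 17 — propose(0,'p'): n0:coor/t3/[-]
after 18 — deliver 0→4: n4:part/t2/[-]

0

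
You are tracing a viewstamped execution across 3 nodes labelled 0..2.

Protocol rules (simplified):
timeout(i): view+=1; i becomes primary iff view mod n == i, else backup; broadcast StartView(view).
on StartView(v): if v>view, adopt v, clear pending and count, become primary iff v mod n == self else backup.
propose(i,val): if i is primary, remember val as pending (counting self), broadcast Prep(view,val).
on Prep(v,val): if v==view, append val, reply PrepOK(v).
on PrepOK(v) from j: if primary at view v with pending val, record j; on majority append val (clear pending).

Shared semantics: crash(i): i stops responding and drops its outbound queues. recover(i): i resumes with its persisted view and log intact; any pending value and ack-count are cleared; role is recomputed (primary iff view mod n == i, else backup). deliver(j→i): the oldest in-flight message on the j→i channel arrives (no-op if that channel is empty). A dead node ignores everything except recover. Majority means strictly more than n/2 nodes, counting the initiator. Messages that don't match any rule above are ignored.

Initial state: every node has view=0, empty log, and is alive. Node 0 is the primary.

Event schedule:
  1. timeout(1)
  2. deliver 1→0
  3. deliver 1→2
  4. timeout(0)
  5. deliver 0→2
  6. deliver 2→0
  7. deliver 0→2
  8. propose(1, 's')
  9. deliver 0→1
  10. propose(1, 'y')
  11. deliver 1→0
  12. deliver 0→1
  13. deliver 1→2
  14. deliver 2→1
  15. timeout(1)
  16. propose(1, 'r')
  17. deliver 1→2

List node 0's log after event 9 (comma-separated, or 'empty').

empty

[1] timeout(1) → N1(prim v1 [-])
[2] deliver 1→0 → N0(back v1 [-])
[3] deliver 1→2 → N2(back v1 [-])
[4] timeout(0) → N0(back v2 [-])
[5] deliver 0→2 → N2(prim v2 [-])
[6] deliver 2→0 → ∅
[7] deliver 0→2 → ∅
[8] propose(1,'s') → ∅
[9] deliver 0→1 → N1(back v2 [-])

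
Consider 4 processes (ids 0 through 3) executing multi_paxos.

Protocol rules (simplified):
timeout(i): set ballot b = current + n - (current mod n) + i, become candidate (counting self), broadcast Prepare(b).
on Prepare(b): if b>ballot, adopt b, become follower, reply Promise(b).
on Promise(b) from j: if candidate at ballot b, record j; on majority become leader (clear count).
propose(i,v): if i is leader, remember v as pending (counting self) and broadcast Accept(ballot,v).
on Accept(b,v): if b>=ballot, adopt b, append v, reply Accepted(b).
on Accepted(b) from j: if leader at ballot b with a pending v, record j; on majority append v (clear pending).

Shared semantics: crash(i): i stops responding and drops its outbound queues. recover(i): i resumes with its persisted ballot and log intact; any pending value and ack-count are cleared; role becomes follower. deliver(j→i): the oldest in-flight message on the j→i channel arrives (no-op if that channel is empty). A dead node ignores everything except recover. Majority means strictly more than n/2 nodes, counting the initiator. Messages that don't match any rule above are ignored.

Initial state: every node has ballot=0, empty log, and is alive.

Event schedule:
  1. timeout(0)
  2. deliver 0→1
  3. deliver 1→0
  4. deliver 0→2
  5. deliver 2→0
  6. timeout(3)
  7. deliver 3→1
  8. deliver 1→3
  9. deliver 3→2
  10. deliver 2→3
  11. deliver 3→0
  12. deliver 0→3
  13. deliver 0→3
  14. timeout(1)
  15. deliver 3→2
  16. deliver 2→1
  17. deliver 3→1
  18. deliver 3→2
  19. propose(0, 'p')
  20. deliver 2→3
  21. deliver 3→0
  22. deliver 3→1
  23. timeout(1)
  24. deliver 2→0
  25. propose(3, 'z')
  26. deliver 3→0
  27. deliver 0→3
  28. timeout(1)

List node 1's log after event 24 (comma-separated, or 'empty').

[1] timeout(0) → N0(cand b4 [-])
[2] deliver 0→1 → N1(foll b4 [-])
[3] deliver 1→0 → ∅
[4] deliver 0→2 → N2(foll b4 [-])
[5] deliver 2→0 → N0(lead b4 [-])
[6] timeout(3) → N3(cand b7 [-])
[7] deliver 3→1 → N1(foll b7 [-])
[8] deliver 1→3 → ∅
[9] deliver 3→2 → N2(foll b7 [-])
[10] deliver 2→3 → N3(lead b7 [-])
[11] deliver 3→0 → N0(foll b7 [-])
[12] deliver 0→3 → ∅
[13] deliver 0→3 → ∅
[14] timeout(1) → N1(cand b9 [-])
[15] deliver 3→2 → ∅
[16] deliver 2→1 → ∅
[17] deliver 3→1 → ∅
[18] deliver 3→2 → ∅
[19] propose(0,'p') → ∅
[20] deliver 2→3 → ∅
[21] deliver 3→0 → ∅
[22] deliver 3→1 → ∅
[23] timeout(1) → N1(cand b13 [-])
[24] deliver 2→0 → ∅

empty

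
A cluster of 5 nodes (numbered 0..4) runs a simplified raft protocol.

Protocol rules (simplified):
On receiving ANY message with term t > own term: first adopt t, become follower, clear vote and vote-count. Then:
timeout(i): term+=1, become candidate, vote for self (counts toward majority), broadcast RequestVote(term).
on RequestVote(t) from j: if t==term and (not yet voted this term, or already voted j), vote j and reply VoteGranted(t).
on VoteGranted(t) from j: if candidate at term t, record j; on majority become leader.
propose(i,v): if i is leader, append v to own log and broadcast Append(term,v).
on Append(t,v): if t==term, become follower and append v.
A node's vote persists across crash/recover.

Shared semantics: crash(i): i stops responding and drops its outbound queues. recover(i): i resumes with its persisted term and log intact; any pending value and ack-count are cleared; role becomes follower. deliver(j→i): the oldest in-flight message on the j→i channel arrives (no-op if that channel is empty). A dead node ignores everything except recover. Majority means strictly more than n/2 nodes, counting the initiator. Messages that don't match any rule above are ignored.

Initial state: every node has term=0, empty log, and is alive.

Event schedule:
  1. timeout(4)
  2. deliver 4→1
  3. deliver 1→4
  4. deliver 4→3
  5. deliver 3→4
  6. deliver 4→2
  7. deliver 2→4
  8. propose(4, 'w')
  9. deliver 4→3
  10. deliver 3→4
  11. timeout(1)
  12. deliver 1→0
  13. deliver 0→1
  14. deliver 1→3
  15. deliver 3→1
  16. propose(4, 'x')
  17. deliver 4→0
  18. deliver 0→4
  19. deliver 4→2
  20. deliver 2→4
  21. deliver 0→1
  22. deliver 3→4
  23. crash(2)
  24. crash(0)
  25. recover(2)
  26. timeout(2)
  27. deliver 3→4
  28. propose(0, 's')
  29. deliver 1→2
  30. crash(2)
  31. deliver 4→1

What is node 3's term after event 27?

2

step 1 timeout(4): 4={cand,t=1,log=-}
step 2 deliver 4→1: 1={foll,t=1,log=-}
step 3 deliver 1→4: —
step 4 deliver 4→3: 3={foll,t=1,log=-}
step 5 deliver 3→4: 4={lead,t=1,log=-}
step 6 deliver 4→2: 2={foll,t=1,log=-}
step 7 deliver 2→4: —
step 8 propose(4,'w'): 4={lead,t=1,log=w}
step 9 deliver 4→3: 3={foll,t=1,log=w}
step 10 deliver 3→4: —
step 11 timeout(1): 1={cand,t=2,log=-}
step 12 deliver 1→0: 0={foll,t=2,log=-}
step 13 deliver 0→1: —
step 14 deliver 1→3: 3={foll,t=2,log=w}
step 15 deliver 3→1: 1={lead,t=2,log=-}
step 16 propose(4,'x'): 4={lead,t=1,log=w,x}
step 17 deliver 4→0: —
step 18 deliver 0→4: —
step 19 deliver 4→2: 2={foll,t=1,log=w}
step 20 deliver 2→4: —
step 21 deliver 0→1: —
step 22 deliver 3→4: —
step 23 crash(2): 2={✗foll,t=1,log=w}
step 24 crash(0): 0={✗foll,t=2,log=-}
step 25 recover(2): 2={foll,t=1,log=w}
step 26 timeout(2): 2={cand,t=2,log=w}
step 27 deliver 3→4: —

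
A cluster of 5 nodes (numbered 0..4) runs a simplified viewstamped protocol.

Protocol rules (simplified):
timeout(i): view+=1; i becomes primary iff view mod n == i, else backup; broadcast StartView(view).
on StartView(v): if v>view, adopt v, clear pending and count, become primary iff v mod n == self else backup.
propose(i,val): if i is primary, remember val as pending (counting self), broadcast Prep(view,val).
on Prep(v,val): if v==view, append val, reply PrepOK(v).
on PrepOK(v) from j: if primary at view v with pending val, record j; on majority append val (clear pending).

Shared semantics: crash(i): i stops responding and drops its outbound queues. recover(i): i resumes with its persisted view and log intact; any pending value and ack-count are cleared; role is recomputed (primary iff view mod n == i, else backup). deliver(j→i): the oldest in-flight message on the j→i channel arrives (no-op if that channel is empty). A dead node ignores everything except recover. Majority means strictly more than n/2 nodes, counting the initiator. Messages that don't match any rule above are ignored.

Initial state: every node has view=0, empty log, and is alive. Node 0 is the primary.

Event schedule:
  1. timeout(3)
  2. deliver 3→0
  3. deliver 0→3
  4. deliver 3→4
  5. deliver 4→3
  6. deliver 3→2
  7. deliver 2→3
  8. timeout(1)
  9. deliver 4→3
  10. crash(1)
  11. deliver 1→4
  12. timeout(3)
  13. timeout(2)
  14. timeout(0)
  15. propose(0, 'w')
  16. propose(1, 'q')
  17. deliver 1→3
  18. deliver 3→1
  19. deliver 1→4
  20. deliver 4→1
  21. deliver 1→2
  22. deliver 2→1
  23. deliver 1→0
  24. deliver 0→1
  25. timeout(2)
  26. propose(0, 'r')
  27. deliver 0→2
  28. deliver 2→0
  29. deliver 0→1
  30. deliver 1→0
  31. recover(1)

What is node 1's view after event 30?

1

after 1 — timeout(3): n3:back/v1/[-]
after 2 — deliver 3→0: n0:back/v1/[-]
after 3 — deliver 0→3: ·
after 4 — deliver 3→4: n4:back/v1/[-]
after 5 — deliver 4→3: ·
after 6 — deliver 3→2: n2:back/v1/[-]
after 7 — deliver 2→3: ·
after 8 — timeout(1): n1:prim/v1/[-]
after 9 — deliver 4→3: ·
after 10 — crash(1): n1:✗prim/v1/[-]
after 11 — deliver 1→4: ·
after 12 — timeout(3): n3:back/v2/[-]
after 13 — timeout(2): n2:prim/v2/[-]
after 14 — timeout(0): n0:back/v2/[-]
after 15 — propose(0,'w'): ·
after 16 — propose(1,'q'): ·
after 17 — deliver 1→3: ·
after 18 — deliver 3→1: ·
after 19 — deliver 1→4: ·
after 20 — deliver 4→1: ·
after 21 — deliver 1→2: ·
after 22 — deliver 2→1: ·
after 23 — deliver 1→0: ·
after 24 — deliver 0→1: ·
after 25 — timeout(2): n2:back/v3/[-]
after 26 — propose(0,'r'): ·
after 27 — deliver 0→2: ·
after 28 — deliver 2→0: ·
after 29 — deliver 0→1: ·
after 30 — deliver 1→0: ·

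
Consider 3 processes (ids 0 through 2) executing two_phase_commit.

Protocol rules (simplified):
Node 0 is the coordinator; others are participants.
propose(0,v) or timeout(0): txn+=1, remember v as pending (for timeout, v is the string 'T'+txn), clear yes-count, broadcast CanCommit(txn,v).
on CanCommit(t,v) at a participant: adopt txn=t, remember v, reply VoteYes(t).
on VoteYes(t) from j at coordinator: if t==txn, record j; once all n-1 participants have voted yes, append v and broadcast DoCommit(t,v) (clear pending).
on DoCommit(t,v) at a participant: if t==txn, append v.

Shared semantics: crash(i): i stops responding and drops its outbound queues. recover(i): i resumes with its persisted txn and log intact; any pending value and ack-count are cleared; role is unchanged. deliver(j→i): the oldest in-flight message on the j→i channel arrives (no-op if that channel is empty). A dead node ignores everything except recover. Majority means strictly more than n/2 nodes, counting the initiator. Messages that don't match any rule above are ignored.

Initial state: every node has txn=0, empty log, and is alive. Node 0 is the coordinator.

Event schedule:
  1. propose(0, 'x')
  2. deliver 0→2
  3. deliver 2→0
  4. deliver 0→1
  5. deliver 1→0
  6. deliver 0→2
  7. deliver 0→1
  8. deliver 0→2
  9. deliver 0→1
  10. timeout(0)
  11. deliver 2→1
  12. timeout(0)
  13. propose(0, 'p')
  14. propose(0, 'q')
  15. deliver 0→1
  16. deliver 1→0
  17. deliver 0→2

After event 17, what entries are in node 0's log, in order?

[1] propose(0,'x') → N0(coor t1 [-])
[2] deliver 0→2 → N2(part t1 [-])
[3] deliver 2→0 → ∅
[4] deliver 0→1 → N1(part t1 [-])
[5] deliver 1→0 → N0(coor t1 [x])
[6] deliver 0→2 → N2(part t1 [x])
[7] deliver 0→1 → N1(part t1 [x])
[8] deliver 0→2 → ∅
[9] deliver 0→1 → ∅
[10] timeout(0) → N0(coor t2 [x])
[11] deliver 2→1 → ∅
[12] timeout(0) → N0(coor t3 [x])
[13] propose(0,'p') → N0(coor t4 [x])
[14] propose(0,'q') → N0(coor t5 [x])
[15] deliver 0→1 → N1(part t2 [x])
[16] deliver 1→0 → ∅
[17] deliver 0→2 → N2(part t2 [x])

x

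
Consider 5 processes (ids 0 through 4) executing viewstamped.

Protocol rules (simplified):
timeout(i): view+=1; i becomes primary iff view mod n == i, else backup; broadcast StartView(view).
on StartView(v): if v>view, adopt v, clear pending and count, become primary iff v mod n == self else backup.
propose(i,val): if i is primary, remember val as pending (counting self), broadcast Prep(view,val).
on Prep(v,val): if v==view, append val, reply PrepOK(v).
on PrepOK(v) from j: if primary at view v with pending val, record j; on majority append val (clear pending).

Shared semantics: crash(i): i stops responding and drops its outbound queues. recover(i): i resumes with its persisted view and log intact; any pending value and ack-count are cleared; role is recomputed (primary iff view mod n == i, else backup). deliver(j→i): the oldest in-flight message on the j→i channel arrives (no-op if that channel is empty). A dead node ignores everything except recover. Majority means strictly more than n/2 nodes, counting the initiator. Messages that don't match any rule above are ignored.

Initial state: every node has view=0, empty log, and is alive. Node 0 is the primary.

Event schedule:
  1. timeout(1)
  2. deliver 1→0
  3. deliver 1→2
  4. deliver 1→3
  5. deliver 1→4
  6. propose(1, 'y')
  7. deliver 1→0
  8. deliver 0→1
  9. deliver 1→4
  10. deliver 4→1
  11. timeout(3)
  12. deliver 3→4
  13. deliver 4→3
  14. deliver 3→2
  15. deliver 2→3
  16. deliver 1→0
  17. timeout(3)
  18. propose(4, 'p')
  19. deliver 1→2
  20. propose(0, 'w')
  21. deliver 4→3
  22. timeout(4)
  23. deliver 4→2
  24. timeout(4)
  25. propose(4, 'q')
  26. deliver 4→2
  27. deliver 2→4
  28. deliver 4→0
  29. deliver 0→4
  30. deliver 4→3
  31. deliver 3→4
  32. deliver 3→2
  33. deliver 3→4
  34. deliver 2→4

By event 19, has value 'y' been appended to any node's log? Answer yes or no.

yes

e1 timeout(1): 1[prim,v=1,-]
e2 deliver 1→0: 0[back,v=1,-]
e3 deliver 1→2: 2[back,v=1,-]
e4 deliver 1→3: 3[back,v=1,-]
e5 deliver 1→4: 4[back,v=1,-]
e6 propose(1,'y'): ·
e7 deliver 1→0: 0[back,v=1,y]
e8 deliver 0→1: ·
e9 deliver 1→4: 4[back,v=1,y]
e10 deliver 4→1: 1[prim,v=1,y]
e11 timeout(3): 3[back,v=2,-]
e12 deliver 3→4: 4[back,v=2,y]
e13 deliver 4→3: ·
e14 deliver 3→2: 2[prim,v=2,-]
e15 deliver 2→3: ·
e16 deliver 1→0: ·
e17 timeout(3): 3[prim,v=3,-]
e18 propose(4,'p'): ·
e19 deliver 1→2: ·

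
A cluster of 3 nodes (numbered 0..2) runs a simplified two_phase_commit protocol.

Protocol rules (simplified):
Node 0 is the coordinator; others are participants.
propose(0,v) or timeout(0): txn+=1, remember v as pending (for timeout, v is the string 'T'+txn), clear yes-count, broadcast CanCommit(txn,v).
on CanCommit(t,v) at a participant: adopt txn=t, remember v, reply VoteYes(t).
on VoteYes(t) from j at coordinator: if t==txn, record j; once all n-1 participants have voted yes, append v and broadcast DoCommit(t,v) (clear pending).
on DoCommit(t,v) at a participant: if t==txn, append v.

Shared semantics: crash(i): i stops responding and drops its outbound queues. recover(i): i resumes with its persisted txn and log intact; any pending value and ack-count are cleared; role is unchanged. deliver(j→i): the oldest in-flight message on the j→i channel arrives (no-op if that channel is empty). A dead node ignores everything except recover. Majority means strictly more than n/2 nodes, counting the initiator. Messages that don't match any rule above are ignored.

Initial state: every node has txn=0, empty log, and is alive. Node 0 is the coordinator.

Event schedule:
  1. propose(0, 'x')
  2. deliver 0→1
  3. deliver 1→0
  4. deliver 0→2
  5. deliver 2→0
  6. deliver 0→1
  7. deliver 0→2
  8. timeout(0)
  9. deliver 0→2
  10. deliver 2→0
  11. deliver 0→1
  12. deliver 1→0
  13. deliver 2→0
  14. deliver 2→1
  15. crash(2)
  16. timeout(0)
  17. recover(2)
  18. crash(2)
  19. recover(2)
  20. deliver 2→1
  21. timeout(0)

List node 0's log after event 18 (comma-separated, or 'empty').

x,T2

[1] propose(0,'x') → N0(coor t1 [-])
[2] deliver 0→1 → N1(part t1 [-])
[3] deliver 1→0 → ∅
[4] deliver 0→2 → N2(part t1 [-])
[5] deliver 2→0 → N0(coor t1 [x])
[6] deliver 0→1 → N1(part t1 [x])
[7] deliver 0→2 → N2(part t1 [x])
[8] timeout(0) → N0(coor t2 [x])
[9] deliver 0→2 → N2(part t2 [x])
[10] deliver 2→0 → ∅
[11] deliver 0→1 → N1(part t2 [x])
[12] deliver 1→0 → N0(coor t2 [x,T2])
[13] deliver 2→0 → ∅
[14] deliver 2→1 → ∅
[15] crash(2) → N2(✗part t2 [x])
[16] timeout(0) → N0(coor t3 [x,T2])
[17] recover(2) → N2(part t2 [x])
[18] crash(2) → N2(✗part t2 [x])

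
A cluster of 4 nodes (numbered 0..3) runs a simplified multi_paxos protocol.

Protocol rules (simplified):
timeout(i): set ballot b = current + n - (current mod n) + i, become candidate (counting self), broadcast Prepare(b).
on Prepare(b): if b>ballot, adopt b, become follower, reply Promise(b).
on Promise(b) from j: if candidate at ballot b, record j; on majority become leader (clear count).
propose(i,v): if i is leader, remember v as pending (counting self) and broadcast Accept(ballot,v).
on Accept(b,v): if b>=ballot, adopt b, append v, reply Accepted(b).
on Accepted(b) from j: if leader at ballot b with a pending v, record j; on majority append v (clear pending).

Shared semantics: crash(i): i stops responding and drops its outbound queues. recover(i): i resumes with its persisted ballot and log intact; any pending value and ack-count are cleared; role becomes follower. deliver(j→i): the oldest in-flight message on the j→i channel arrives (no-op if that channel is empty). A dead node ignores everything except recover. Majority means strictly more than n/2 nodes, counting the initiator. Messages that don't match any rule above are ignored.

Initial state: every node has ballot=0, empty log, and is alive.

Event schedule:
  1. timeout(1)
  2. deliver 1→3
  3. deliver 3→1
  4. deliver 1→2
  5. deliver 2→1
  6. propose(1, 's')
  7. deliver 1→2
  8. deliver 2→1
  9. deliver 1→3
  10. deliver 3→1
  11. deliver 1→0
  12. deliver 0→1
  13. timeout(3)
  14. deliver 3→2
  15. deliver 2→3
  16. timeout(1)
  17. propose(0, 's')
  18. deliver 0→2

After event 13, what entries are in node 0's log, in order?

empty

step 1 timeout(1): 1={cand,b=5,log=-}
step 2 deliver 1→3: 3={foll,b=5,log=-}
step 3 deliver 3→1: —
step 4 deliver 1→2: 2={foll,b=5,log=-}
step 5 deliver 2→1: 1={lead,b=5,log=-}
step 6 propose(1,'s'): —
step 7 deliver 1→2: 2={foll,b=5,log=s}
step 8 deliver 2→1: —
step 9 deliver 1→3: 3={foll,b=5,log=s}
step 10 deliver 3→1: 1={lead,b=5,log=s}
step 11 deliver 1→0: 0={foll,b=5,log=-}
step 12 deliver 0→1: —
step 13 timeout(3): 3={cand,b=11,log=s}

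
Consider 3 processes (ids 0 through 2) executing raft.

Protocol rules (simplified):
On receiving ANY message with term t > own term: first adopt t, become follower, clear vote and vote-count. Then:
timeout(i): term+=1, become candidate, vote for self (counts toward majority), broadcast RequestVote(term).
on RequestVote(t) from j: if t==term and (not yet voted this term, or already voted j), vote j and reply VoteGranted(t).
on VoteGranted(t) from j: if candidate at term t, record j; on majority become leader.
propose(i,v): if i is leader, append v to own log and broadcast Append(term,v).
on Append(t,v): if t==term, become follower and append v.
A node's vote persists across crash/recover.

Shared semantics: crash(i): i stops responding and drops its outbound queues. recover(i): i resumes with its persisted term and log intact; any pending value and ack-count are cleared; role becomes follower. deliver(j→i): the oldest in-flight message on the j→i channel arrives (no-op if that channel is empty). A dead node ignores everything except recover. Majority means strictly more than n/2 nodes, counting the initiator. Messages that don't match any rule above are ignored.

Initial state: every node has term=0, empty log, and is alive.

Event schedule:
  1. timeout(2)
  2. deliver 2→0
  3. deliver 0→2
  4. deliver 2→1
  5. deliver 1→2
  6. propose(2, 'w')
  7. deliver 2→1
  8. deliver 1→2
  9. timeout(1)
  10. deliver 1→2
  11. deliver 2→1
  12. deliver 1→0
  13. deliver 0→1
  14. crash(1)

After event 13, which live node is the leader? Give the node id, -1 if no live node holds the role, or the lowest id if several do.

[1] timeout(2) → N2(cand t1 [-])
[2] deliver 2→0 → N0(foll t1 [-])
[3] deliver 0→2 → N2(lead t1 [-])
[4] deliver 2→1 → N1(foll t1 [-])
[5] deliver 1→2 → ∅
[6] propose(2,'w') → N2(lead t1 [w])
[7] deliver 2→1 → N1(foll t1 [w])
[8] deliver 1→2 → ∅
[9] timeout(1) → N1(cand t2 [w])
[10] deliver 1→2 → N2(foll t2 [w])
[11] deliver 2→1 → N1(lead t2 [w])
[12] deliver 1→0 → N0(foll t2 [-])
[13] deliver 0→1 → ∅

1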